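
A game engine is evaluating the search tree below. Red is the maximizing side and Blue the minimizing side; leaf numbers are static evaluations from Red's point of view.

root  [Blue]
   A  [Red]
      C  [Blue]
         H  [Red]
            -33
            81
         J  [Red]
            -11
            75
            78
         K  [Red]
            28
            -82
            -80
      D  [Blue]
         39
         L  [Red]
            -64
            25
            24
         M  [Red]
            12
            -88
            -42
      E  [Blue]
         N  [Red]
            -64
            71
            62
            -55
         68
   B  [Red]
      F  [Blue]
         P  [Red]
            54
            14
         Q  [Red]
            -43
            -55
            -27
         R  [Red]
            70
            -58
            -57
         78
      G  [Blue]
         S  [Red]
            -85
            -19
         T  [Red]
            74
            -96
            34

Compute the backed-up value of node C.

H (Red): max(-33, 81) = 81
J (Red): max(-11, 75, 78) = 78
K (Red): max(28, -82, -80) = 28
C (Blue): min(81, 78, 28) = 28

28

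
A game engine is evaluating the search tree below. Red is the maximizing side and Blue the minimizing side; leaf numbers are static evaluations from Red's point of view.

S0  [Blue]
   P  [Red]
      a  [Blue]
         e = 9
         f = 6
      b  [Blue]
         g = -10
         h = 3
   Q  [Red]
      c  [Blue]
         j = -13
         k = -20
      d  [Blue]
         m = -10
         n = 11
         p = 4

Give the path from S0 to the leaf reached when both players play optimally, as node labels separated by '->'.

a (Blue): min(9, 6) = 6
b (Blue): min(-10, 3) = -10
P (Red): max(6, -10) = 6
c (Blue): min(-13, -20) = -20
d (Blue): min(-10, 11, 4) = -10
Q (Red): max(-20, -10) = -10
S0 (Blue): min(6, -10) = -10
At S0, Blue picks Q (lowest: -10).
At Q, Red picks d (highest: -10).
At d, Blue picks m (lowest: -10).
Terminal value -10.

S0 -> Q -> d -> m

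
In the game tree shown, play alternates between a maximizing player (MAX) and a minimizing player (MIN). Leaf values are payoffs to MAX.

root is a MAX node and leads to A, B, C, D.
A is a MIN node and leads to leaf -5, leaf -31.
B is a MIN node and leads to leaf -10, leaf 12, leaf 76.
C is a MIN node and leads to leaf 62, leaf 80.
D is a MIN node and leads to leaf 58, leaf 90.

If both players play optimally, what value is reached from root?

A (MIN): min(-5, -31) = -31
B (MIN): min(-10, 12, 76) = -10
C (MIN): min(62, 80) = 62
D (MIN): min(58, 90) = 58
root (MAX): max(-31, -10, 62, 58) = 62

62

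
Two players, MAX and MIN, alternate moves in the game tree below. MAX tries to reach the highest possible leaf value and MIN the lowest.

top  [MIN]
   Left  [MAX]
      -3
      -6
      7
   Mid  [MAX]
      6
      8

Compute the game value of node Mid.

Mid (MAX): max(6, 8) = 8

8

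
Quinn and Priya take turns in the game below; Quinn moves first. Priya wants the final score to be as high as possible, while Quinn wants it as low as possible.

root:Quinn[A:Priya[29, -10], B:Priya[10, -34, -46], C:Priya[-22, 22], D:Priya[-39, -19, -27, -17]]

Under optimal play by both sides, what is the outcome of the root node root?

A (Priya): max(29, -10) = 29
B (Priya): max(10, -34, -46) = 10
C (Priya): max(-22, 22) = 22
D (Priya): max(-39, -19, -27, -17) = -17
root (Quinn): min(29, 10, 22, -17) = -17

-17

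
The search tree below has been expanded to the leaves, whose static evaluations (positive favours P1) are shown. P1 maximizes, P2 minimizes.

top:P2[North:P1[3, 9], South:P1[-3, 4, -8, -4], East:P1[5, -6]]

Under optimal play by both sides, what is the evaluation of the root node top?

North (P1): max(3, 9) = 9
South (P1): max(-3, 4, -8, -4) = 4
East (P1): max(5, -6) = 5
top (P2): min(9, 4, 5) = 4

4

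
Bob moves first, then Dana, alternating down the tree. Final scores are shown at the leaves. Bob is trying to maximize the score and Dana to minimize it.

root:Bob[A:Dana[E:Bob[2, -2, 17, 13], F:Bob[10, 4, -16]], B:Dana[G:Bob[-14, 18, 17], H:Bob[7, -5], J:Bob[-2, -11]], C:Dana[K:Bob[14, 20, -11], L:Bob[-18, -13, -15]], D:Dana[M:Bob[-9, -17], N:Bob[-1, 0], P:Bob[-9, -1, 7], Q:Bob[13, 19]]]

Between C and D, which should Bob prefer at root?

D

K (Bob): max(14, 20, -11) = 20
L (Bob): max(-18, -13, -15) = -13
C (Dana): min(20, -13) = -13
M (Bob): max(-9, -17) = -9
N (Bob): max(-1, 0) = 0
P (Bob): max(-9, -1, 7) = 7
Q (Bob): max(13, 19) = 19
D (Dana): min(-9, 0, 7, 19) = -9
Bob prefers the higher value; C=-13, D=-9. D is better since -9 > -13.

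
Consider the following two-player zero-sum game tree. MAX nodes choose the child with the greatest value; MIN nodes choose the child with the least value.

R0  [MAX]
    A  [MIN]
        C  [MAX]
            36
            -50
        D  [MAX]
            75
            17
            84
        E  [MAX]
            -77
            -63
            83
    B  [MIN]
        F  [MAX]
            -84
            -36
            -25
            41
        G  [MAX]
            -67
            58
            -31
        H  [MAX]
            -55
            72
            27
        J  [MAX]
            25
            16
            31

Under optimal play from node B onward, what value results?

31

F (MAX): max(-84, -36, -25, 41) = 41
G (MAX): max(-67, 58, -31) = 58
H (MAX): max(-55, 72, 27) = 72
J (MAX): max(25, 16, 31) = 31
B (MIN): min(41, 58, 72, 31) = 31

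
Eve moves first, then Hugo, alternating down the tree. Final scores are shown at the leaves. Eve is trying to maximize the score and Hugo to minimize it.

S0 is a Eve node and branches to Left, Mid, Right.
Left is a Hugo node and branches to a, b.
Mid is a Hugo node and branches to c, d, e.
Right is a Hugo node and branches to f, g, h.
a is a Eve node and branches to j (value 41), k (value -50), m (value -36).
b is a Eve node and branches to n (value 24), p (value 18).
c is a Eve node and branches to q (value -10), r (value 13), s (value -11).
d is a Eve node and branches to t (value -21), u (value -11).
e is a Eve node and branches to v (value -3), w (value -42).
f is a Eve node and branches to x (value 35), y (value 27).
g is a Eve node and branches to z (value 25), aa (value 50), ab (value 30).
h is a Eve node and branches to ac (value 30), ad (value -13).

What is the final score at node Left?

24

a (Eve): max(41, -50, -36) = 41
b (Eve): max(24, 18) = 24
Left (Hugo): min(41, 24) = 24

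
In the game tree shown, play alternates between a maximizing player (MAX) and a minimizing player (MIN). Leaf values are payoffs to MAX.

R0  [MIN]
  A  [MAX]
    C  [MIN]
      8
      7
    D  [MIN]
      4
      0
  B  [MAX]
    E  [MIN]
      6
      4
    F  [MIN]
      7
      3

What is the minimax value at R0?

C (MIN): min(8, 7) = 7
D (MIN): min(4, 0) = 0
A (MAX): max(7, 0) = 7
E (MIN): min(6, 4) = 4
F (MIN): min(7, 3) = 3
B (MAX): max(4, 3) = 4
R0 (MIN): min(7, 4) = 4

4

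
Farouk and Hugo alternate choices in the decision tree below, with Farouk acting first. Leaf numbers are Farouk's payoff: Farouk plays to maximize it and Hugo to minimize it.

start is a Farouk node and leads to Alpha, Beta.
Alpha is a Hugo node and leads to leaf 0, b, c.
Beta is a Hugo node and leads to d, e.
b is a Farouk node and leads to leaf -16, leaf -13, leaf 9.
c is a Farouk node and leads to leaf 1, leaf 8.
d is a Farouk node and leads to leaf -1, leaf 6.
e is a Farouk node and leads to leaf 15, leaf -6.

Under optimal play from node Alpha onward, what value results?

0

b (Farouk): max(-16, -13, 9) = 9
c (Farouk): max(1, 8) = 8
Alpha (Hugo): min(0, 9, 8) = 0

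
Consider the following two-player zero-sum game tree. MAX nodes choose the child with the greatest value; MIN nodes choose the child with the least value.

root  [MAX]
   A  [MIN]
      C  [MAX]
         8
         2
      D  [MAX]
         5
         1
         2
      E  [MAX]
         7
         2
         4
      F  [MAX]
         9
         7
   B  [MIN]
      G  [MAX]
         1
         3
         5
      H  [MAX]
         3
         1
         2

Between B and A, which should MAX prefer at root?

A

G (MAX): max(1, 3, 5) = 5
H (MAX): max(3, 1, 2) = 3
B (MIN): min(5, 3) = 3
C (MAX): max(8, 2) = 8
D (MAX): max(5, 1, 2) = 5
E (MAX): max(7, 2, 4) = 7
F (MAX): max(9, 7) = 9
A (MIN): min(8, 5, 7, 9) = 5
MAX prefers the higher value; B=3, A=5. A is better since 5 > 3.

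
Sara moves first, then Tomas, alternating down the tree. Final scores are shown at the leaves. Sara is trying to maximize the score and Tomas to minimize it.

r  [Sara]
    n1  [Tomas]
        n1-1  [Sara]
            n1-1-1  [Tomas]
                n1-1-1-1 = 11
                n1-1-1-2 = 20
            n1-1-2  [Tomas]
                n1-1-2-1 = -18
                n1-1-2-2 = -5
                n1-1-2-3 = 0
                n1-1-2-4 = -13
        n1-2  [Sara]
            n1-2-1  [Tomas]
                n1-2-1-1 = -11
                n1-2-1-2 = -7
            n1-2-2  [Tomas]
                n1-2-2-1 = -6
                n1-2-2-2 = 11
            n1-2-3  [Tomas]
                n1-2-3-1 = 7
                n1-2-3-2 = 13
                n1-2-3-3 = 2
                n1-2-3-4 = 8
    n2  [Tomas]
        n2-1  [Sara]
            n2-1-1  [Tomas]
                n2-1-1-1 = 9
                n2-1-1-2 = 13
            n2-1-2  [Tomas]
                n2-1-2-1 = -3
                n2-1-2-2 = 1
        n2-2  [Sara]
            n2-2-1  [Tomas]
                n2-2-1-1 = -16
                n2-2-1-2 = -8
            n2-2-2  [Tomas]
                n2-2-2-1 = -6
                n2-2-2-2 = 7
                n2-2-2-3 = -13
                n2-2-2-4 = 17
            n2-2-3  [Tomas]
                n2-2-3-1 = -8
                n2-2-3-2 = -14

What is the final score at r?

2

n1-1-1 (Tomas): min(11, 20) = 11
n1-1-2 (Tomas): min(-18, -5, 0, -13) = -18
n1-1 (Sara): max(11, -18) = 11
n1-2-1 (Tomas): min(-11, -7) = -11
n1-2-2 (Tomas): min(-6, 11) = -6
n1-2-3 (Tomas): min(7, 13, 2, 8) = 2
n1-2 (Sara): max(-11, -6, 2) = 2
n1 (Tomas): min(11, 2) = 2
n2-1-1 (Tomas): min(9, 13) = 9
n2-1-2 (Tomas): min(-3, 1) = -3
n2-1 (Sara): max(9, -3) = 9
n2-2-1 (Tomas): min(-16, -8) = -16
n2-2-2 (Tomas): min(-6, 7, -13, 17) = -13
n2-2-3 (Tomas): min(-8, -14) = -14
n2-2 (Sara): max(-16, -13, -14) = -13
n2 (Tomas): min(9, -13) = -13
r (Sara): max(2, -13) = 2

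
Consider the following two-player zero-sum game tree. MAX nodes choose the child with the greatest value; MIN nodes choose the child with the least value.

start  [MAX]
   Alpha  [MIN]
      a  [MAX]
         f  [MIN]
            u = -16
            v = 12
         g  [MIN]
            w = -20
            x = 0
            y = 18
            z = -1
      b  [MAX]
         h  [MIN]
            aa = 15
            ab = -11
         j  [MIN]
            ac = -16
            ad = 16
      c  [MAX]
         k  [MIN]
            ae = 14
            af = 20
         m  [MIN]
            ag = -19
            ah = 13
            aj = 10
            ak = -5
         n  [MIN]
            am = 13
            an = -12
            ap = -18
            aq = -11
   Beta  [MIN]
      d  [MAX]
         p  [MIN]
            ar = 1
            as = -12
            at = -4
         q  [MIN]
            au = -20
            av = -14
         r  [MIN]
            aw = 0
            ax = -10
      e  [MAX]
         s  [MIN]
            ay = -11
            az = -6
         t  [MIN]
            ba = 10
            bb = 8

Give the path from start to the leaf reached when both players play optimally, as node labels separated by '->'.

f (MIN): min(-16, 12) = -16
g (MIN): min(-20, 0, 18, -1) = -20
a (MAX): max(-16, -20) = -16
h (MIN): min(15, -11) = -11
j (MIN): min(-16, 16) = -16
b (MAX): max(-11, -16) = -11
k (MIN): min(14, 20) = 14
m (MIN): min(-19, 13, 10, -5) = -19
n (MIN): min(13, -12, -18, -11) = -18
c (MAX): max(14, -19, -18) = 14
Alpha (MIN): min(-16, -11, 14) = -16
p (MIN): min(1, -12, -4) = -12
q (MIN): min(-20, -14) = -20
r (MIN): min(0, -10) = -10
d (MAX): max(-12, -20, -10) = -10
s (MIN): min(-11, -6) = -11
t (MIN): min(10, 8) = 8
e (MAX): max(-11, 8) = 8
Beta (MIN): min(-10, 8) = -10
start (MAX): max(-16, -10) = -10
At start, MAX picks Beta (highest: -10).
At Beta, MIN picks d (lowest: -10).
At d, MAX picks r (highest: -10).
At r, MIN picks ax (lowest: -10).
Terminal value -10.

start -> Beta -> d -> r -> ax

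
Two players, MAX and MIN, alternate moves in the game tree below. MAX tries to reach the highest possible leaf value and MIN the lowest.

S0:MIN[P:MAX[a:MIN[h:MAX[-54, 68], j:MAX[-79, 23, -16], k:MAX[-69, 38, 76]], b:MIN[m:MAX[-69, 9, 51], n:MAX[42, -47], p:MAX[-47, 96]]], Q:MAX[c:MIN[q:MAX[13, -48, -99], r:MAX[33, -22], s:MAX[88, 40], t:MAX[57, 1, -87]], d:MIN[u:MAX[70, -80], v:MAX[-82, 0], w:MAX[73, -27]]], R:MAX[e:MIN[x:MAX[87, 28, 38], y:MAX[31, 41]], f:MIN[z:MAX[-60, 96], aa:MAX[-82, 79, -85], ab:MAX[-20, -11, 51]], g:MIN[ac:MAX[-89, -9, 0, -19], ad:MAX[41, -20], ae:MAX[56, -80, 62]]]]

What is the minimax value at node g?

ac (MAX): max(-89, -9, 0, -19) = 0
ad (MAX): max(41, -20) = 41
ae (MAX): max(56, -80, 62) = 62
g (MIN): min(0, 41, 62) = 0

0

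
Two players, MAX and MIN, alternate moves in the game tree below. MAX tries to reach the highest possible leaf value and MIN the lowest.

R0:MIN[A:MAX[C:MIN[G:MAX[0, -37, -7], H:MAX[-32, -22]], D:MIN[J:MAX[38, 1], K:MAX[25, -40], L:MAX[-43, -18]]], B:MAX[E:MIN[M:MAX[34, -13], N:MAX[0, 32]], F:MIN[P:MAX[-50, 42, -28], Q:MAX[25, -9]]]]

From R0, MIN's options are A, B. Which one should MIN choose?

A

G (MAX): max(0, -37, -7) = 0
H (MAX): max(-32, -22) = -22
C (MIN): min(0, -22) = -22
J (MAX): max(38, 1) = 38
K (MAX): max(25, -40) = 25
L (MAX): max(-43, -18) = -18
D (MIN): min(38, 25, -18) = -18
A (MAX): max(-22, -18) = -18
M (MAX): max(34, -13) = 34
N (MAX): max(0, 32) = 32
E (MIN): min(34, 32) = 32
P (MAX): max(-50, 42, -28) = 42
Q (MAX): max(25, -9) = 25
F (MIN): min(42, 25) = 25
B (MAX): max(32, 25) = 32
R0 (MIN): min(-18, 32) = -18
MIN at R0 wants the lowest of {A=-18, B=32}, so chooses A.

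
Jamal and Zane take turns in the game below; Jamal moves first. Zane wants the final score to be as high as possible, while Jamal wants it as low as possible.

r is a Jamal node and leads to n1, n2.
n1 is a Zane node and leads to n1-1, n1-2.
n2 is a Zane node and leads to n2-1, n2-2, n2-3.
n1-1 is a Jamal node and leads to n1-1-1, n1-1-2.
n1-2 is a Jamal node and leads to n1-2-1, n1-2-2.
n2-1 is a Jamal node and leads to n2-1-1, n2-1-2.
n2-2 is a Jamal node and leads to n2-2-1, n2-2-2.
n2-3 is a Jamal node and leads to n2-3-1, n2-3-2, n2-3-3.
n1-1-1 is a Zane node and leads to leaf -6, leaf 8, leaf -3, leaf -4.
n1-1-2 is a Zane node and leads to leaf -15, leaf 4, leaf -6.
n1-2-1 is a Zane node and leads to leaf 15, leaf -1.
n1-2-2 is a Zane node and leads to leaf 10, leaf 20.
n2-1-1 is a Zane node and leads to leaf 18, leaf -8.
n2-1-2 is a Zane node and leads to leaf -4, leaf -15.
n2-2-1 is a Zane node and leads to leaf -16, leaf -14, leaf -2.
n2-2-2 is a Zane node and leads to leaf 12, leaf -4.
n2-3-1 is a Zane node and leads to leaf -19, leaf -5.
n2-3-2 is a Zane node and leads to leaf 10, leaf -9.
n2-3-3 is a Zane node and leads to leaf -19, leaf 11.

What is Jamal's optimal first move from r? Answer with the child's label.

n1-1-1 (Zane): max(-6, 8, -3, -4) = 8
n1-1-2 (Zane): max(-15, 4, -6) = 4
n1-1 (Jamal): min(8, 4) = 4
n1-2-1 (Zane): max(15, -1) = 15
n1-2-2 (Zane): max(10, 20) = 20
n1-2 (Jamal): min(15, 20) = 15
n1 (Zane): max(4, 15) = 15
n2-1-1 (Zane): max(18, -8) = 18
n2-1-2 (Zane): max(-4, -15) = -4
n2-1 (Jamal): min(18, -4) = -4
n2-2-1 (Zane): max(-16, -14, -2) = -2
n2-2-2 (Zane): max(12, -4) = 12
n2-2 (Jamal): min(-2, 12) = -2
n2-3-1 (Zane): max(-19, -5) = -5
n2-3-2 (Zane): max(10, -9) = 10
n2-3-3 (Zane): max(-19, 11) = 11
n2-3 (Jamal): min(-5, 10, 11) = -5
n2 (Zane): max(-4, -2, -5) = -2
r (Jamal): min(15, -2) = -2
Jamal at r wants the lowest of {n1=15, n2=-2}, so chooses n2.

n2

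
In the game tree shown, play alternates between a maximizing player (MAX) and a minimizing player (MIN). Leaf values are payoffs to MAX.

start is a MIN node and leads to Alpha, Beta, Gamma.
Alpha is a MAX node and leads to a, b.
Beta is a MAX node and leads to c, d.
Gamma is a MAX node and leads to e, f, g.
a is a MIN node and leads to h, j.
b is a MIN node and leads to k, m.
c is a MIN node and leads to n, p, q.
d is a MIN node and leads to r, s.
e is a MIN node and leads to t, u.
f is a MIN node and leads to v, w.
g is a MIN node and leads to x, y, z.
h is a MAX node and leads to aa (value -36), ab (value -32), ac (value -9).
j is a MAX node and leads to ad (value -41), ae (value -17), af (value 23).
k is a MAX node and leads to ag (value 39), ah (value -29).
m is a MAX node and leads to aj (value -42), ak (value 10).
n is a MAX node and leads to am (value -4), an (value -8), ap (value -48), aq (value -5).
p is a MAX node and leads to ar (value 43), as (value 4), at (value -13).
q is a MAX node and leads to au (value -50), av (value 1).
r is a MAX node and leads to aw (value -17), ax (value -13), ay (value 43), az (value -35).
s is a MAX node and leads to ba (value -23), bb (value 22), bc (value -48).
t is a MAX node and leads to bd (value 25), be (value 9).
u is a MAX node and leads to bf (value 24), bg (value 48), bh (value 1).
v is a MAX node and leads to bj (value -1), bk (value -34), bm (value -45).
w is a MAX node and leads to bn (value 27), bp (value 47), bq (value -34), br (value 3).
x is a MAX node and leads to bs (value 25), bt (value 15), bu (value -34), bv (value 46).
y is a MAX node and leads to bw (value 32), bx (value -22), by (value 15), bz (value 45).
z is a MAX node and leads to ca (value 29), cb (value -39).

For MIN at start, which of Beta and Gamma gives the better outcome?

Beta

n (MAX): max(-4, -8, -48, -5) = -4
p (MAX): max(43, 4, -13) = 43
q (MAX): max(-50, 1) = 1
c (MIN): min(-4, 43, 1) = -4
r (MAX): max(-17, -13, 43, -35) = 43
s (MAX): max(-23, 22, -48) = 22
d (MIN): min(43, 22) = 22
Beta (MAX): max(-4, 22) = 22
t (MAX): max(25, 9) = 25
u (MAX): max(24, 48, 1) = 48
e (MIN): min(25, 48) = 25
v (MAX): max(-1, -34, -45) = -1
w (MAX): max(27, 47, -34, 3) = 47
f (MIN): min(-1, 47) = -1
x (MAX): max(25, 15, -34, 46) = 46
y (MAX): max(32, -22, 15, 45) = 45
z (MAX): max(29, -39) = 29
g (MIN): min(46, 45, 29) = 29
Gamma (MAX): max(25, -1, 29) = 29
MIN prefers the lower value; Beta=22, Gamma=29. Beta is better since 22 < 29.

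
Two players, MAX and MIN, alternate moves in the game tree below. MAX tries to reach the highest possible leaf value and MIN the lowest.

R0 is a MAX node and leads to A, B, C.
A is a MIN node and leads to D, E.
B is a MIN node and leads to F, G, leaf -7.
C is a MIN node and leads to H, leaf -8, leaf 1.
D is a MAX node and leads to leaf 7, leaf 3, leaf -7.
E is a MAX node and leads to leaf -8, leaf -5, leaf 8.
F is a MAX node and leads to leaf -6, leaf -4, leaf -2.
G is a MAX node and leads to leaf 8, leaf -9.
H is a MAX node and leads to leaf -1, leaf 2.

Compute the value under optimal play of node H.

2

H (MAX): max(-1, 2) = 2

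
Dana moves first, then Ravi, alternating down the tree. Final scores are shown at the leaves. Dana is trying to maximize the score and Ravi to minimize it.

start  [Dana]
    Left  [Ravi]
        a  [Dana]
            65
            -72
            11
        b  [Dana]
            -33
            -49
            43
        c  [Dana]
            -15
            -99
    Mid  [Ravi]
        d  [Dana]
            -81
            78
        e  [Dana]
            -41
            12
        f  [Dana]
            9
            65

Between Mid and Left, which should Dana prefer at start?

Mid

d (Dana): max(-81, 78) = 78
e (Dana): max(-41, 12) = 12
f (Dana): max(9, 65) = 65
Mid (Ravi): min(78, 12, 65) = 12
a (Dana): max(65, -72, 11) = 65
b (Dana): max(-33, -49, 43) = 43
c (Dana): max(-15, -99) = -15
Left (Ravi): min(65, 43, -15) = -15
Dana prefers the higher value; Mid=12, Left=-15. Mid is better since 12 > -15.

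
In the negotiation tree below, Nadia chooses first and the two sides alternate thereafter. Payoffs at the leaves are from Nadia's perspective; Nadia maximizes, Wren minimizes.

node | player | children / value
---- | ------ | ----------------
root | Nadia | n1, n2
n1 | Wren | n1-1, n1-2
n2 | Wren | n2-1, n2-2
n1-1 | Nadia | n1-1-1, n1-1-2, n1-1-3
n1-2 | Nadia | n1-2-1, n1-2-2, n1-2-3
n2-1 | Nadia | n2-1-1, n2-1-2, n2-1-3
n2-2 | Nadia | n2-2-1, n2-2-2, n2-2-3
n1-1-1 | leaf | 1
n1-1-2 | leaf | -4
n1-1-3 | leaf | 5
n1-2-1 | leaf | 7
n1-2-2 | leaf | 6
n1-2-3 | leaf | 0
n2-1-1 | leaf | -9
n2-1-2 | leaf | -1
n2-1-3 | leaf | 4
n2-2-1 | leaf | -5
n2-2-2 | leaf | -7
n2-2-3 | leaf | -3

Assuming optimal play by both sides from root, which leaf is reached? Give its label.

n1-1-3

n1-1 (Nadia): max(1, -4, 5) = 5
n1-2 (Nadia): max(7, 6, 0) = 7
n1 (Wren): min(5, 7) = 5
n2-1 (Nadia): max(-9, -1, 4) = 4
n2-2 (Nadia): max(-5, -7, -3) = -3
n2 (Wren): min(4, -3) = -3
root (Nadia): max(5, -3) = 5
At root, Nadia picks n1 (highest: 5).
At n1, Wren picks n1-1 (lowest: 5).
At n1-1, Nadia picks n1-1-3 (highest: 5).
Terminal value 5.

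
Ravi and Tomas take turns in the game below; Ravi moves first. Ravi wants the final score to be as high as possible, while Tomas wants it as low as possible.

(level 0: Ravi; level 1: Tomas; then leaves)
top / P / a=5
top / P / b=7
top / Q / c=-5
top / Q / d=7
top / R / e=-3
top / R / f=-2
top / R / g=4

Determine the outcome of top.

P (Tomas): min(5, 7) = 5
Q (Tomas): min(-5, 7) = -5
R (Tomas): min(-3, -2, 4) = -3
top (Ravi): max(5, -5, -3) = 5

5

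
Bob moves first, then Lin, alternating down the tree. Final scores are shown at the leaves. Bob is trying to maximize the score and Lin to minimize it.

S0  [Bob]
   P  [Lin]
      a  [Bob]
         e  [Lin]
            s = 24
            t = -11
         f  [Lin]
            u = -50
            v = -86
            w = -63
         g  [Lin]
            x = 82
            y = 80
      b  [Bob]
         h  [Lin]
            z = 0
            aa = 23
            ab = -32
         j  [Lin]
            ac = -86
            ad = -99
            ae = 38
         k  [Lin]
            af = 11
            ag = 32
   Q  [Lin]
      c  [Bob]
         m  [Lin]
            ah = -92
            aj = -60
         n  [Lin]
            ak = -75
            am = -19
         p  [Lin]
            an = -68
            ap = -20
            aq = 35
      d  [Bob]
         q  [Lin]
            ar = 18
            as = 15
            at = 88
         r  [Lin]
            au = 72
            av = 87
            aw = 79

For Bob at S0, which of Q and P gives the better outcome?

m (Lin): min(-92, -60) = -92
n (Lin): min(-75, -19) = -75
p (Lin): min(-68, -20, 35) = -68
c (Bob): max(-92, -75, -68) = -68
q (Lin): min(18, 15, 88) = 15
r (Lin): min(72, 87, 79) = 72
d (Bob): max(15, 72) = 72
Q (Lin): min(-68, 72) = -68
e (Lin): min(24, -11) = -11
f (Lin): min(-50, -86, -63) = -86
g (Lin): min(82, 80) = 80
a (Bob): max(-11, -86, 80) = 80
h (Lin): min(0, 23, -32) = -32
j (Lin): min(-86, -99, 38) = -99
k (Lin): min(11, 32) = 11
b (Bob): max(-32, -99, 11) = 11
P (Lin): min(80, 11) = 11
Bob prefers the higher value; Q=-68, P=11. P is better since 11 > -68.

P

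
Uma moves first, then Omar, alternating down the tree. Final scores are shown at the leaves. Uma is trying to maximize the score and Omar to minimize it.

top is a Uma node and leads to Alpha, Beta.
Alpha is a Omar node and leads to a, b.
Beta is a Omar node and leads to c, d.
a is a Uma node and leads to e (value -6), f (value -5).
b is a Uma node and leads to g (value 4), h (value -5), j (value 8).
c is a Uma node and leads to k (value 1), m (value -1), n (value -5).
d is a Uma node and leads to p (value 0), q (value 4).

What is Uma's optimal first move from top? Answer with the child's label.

Beta

a (Uma): max(-6, -5) = -5
b (Uma): max(4, -5, 8) = 8
Alpha (Omar): min(-5, 8) = -5
c (Uma): max(1, -1, -5) = 1
d (Uma): max(0, 4) = 4
Beta (Omar): min(1, 4) = 1
top (Uma): max(-5, 1) = 1
Uma at top wants the highest of {Alpha=-5, Beta=1}, so chooses Beta.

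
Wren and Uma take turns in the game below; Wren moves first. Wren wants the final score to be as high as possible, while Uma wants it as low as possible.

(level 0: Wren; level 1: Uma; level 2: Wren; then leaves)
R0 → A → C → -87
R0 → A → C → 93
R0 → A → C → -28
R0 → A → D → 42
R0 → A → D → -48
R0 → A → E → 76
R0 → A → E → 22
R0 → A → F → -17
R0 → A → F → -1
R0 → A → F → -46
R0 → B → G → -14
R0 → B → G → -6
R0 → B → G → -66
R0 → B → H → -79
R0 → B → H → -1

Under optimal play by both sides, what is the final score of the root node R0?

C (Wren): max(-87, 93, -28) = 93
D (Wren): max(42, -48) = 42
E (Wren): max(76, 22) = 76
F (Wren): max(-17, -1, -46) = -1
A (Uma): min(93, 42, 76, -1) = -1
G (Wren): max(-14, -6, -66) = -6
H (Wren): max(-79, -1) = -1
B (Uma): min(-6, -1) = -6
R0 (Wren): max(-1, -6) = -1

-1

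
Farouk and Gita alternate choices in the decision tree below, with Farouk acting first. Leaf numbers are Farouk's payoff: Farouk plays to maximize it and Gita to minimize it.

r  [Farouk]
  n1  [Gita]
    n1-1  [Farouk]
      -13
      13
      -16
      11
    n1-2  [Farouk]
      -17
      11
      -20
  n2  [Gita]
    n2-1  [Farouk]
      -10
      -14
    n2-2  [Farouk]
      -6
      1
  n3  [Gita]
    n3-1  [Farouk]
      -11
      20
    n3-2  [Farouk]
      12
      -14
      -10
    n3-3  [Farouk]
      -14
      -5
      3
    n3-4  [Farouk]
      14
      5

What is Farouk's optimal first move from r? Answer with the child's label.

n1-1 (Farouk): max(-13, 13, -16, 11) = 13
n1-2 (Farouk): max(-17, 11, -20) = 11
n1 (Gita): min(13, 11) = 11
n2-1 (Farouk): max(-10, -14) = -10
n2-2 (Farouk): max(-6, 1) = 1
n2 (Gita): min(-10, 1) = -10
n3-1 (Farouk): max(-11, 20) = 20
n3-2 (Farouk): max(12, -14, -10) = 12
n3-3 (Farouk): max(-14, -5, 3) = 3
n3-4 (Farouk): max(14, 5) = 14
n3 (Gita): min(20, 12, 3, 14) = 3
r (Farouk): max(11, -10, 3) = 11
Farouk at r wants the highest of {n1=11, n2=-10, n3=3}, so chooses n1.

n1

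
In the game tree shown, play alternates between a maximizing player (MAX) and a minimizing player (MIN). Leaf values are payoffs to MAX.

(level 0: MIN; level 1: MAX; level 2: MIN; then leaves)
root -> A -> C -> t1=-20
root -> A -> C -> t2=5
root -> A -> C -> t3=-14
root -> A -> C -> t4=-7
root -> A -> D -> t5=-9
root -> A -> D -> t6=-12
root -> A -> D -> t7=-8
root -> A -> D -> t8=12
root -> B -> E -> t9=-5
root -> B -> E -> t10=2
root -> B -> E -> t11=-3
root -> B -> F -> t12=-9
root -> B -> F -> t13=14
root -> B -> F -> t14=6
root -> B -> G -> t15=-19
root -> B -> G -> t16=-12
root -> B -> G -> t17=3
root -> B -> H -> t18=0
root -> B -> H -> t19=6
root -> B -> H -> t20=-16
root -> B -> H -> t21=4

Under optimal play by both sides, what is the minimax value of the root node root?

C (MIN): min(-20, 5, -14, -7) = -20
D (MIN): min(-9, -12, -8, 12) = -12
A (MAX): max(-20, -12) = -12
E (MIN): min(-5, 2, -3) = -5
F (MIN): min(-9, 14, 6) = -9
G (MIN): min(-19, -12, 3) = -19
H (MIN): min(0, 6, -16, 4) = -16
B (MAX): max(-5, -9, -19, -16) = -5
root (MIN): min(-12, -5) = -12

-12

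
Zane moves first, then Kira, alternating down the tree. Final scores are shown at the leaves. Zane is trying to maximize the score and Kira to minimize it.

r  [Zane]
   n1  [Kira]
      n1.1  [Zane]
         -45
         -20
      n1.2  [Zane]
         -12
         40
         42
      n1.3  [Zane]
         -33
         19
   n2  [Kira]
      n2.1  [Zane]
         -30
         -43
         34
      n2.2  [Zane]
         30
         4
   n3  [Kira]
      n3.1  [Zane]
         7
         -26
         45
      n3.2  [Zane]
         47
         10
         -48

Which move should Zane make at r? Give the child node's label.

n1.1 (Zane): max(-45, -20) = -20
n1.2 (Zane): max(-12, 40, 42) = 42
n1.3 (Zane): max(-33, 19) = 19
n1 (Kira): min(-20, 42, 19) = -20
n2.1 (Zane): max(-30, -43, 34) = 34
n2.2 (Zane): max(30, 4) = 30
n2 (Kira): min(34, 30) = 30
n3.1 (Zane): max(7, -26, 45) = 45
n3.2 (Zane): max(47, 10, -48) = 47
n3 (Kira): min(45, 47) = 45
r (Zane): max(-20, 30, 45) = 45
Zane at r wants the highest of {n1=-20, n2=30, n3=45}, so chooses n3.

n3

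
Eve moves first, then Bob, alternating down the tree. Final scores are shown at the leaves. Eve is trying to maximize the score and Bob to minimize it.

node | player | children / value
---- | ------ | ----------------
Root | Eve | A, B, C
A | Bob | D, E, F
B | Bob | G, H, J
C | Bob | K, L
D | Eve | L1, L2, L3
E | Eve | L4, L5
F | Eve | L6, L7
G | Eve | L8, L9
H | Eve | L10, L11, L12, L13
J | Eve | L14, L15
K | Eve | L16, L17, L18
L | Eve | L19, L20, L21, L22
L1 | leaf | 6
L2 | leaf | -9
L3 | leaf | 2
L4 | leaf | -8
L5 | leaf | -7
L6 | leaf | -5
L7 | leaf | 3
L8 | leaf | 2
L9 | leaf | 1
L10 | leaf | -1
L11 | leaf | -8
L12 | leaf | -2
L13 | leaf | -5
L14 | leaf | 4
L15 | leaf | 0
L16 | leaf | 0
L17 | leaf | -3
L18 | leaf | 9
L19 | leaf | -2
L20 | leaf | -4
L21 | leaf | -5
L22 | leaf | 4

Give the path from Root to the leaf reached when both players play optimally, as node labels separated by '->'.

D (Eve): max(6, -9, 2) = 6
E (Eve): max(-8, -7) = -7
F (Eve): max(-5, 3) = 3
A (Bob): min(6, -7, 3) = -7
G (Eve): max(2, 1) = 2
H (Eve): max(-1, -8, -2, -5) = -1
J (Eve): max(4, 0) = 4
B (Bob): min(2, -1, 4) = -1
K (Eve): max(0, -3, 9) = 9
L (Eve): max(-2, -4, -5, 4) = 4
C (Bob): min(9, 4) = 4
Root (Eve): max(-7, -1, 4) = 4
At Root, Eve picks C (highest: 4).
At C, Bob picks L (lowest: 4).
At L, Eve picks L22 (highest: 4).
Terminal value 4.

Root -> C -> L -> L22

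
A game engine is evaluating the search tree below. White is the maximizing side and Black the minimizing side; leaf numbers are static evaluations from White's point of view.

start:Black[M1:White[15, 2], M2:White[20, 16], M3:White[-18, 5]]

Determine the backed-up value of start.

5

M1 (White): max(15, 2) = 15
M2 (White): max(20, 16) = 20
M3 (White): max(-18, 5) = 5
start (Black): min(15, 20, 5) = 5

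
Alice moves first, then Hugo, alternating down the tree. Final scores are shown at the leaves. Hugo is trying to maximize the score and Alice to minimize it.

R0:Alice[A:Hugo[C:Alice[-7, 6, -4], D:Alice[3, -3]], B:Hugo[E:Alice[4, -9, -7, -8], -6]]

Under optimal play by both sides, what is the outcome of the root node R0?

C (Alice): min(-7, 6, -4) = -7
D (Alice): min(3, -3) = -3
A (Hugo): max(-7, -3) = -3
E (Alice): min(4, -9, -7, -8) = -9
B (Hugo): max(-9, -6) = -6
R0 (Alice): min(-3, -6) = -6

-6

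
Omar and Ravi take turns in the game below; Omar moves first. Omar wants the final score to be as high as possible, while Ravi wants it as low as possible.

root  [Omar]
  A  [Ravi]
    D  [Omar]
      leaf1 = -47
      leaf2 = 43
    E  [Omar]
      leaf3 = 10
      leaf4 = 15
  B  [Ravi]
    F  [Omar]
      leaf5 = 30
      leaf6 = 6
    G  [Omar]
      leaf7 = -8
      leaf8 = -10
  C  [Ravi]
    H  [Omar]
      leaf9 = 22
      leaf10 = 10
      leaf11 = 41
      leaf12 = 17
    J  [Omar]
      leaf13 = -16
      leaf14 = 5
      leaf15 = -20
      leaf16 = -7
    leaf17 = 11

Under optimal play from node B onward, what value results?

F (Omar): max(30, 6) = 30
G (Omar): max(-8, -10) = -8
B (Ravi): min(30, -8) = -8

-8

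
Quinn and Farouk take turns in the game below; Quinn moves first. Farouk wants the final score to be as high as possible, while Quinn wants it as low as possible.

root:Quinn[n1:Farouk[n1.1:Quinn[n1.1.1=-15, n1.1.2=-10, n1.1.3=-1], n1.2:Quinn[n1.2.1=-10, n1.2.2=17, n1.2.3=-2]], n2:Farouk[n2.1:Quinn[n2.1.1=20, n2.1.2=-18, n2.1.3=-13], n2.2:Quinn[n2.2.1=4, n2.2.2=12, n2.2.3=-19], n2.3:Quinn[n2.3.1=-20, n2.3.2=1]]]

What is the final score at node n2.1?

-18

n2.1 (Quinn): min(20, -18, -13) = -18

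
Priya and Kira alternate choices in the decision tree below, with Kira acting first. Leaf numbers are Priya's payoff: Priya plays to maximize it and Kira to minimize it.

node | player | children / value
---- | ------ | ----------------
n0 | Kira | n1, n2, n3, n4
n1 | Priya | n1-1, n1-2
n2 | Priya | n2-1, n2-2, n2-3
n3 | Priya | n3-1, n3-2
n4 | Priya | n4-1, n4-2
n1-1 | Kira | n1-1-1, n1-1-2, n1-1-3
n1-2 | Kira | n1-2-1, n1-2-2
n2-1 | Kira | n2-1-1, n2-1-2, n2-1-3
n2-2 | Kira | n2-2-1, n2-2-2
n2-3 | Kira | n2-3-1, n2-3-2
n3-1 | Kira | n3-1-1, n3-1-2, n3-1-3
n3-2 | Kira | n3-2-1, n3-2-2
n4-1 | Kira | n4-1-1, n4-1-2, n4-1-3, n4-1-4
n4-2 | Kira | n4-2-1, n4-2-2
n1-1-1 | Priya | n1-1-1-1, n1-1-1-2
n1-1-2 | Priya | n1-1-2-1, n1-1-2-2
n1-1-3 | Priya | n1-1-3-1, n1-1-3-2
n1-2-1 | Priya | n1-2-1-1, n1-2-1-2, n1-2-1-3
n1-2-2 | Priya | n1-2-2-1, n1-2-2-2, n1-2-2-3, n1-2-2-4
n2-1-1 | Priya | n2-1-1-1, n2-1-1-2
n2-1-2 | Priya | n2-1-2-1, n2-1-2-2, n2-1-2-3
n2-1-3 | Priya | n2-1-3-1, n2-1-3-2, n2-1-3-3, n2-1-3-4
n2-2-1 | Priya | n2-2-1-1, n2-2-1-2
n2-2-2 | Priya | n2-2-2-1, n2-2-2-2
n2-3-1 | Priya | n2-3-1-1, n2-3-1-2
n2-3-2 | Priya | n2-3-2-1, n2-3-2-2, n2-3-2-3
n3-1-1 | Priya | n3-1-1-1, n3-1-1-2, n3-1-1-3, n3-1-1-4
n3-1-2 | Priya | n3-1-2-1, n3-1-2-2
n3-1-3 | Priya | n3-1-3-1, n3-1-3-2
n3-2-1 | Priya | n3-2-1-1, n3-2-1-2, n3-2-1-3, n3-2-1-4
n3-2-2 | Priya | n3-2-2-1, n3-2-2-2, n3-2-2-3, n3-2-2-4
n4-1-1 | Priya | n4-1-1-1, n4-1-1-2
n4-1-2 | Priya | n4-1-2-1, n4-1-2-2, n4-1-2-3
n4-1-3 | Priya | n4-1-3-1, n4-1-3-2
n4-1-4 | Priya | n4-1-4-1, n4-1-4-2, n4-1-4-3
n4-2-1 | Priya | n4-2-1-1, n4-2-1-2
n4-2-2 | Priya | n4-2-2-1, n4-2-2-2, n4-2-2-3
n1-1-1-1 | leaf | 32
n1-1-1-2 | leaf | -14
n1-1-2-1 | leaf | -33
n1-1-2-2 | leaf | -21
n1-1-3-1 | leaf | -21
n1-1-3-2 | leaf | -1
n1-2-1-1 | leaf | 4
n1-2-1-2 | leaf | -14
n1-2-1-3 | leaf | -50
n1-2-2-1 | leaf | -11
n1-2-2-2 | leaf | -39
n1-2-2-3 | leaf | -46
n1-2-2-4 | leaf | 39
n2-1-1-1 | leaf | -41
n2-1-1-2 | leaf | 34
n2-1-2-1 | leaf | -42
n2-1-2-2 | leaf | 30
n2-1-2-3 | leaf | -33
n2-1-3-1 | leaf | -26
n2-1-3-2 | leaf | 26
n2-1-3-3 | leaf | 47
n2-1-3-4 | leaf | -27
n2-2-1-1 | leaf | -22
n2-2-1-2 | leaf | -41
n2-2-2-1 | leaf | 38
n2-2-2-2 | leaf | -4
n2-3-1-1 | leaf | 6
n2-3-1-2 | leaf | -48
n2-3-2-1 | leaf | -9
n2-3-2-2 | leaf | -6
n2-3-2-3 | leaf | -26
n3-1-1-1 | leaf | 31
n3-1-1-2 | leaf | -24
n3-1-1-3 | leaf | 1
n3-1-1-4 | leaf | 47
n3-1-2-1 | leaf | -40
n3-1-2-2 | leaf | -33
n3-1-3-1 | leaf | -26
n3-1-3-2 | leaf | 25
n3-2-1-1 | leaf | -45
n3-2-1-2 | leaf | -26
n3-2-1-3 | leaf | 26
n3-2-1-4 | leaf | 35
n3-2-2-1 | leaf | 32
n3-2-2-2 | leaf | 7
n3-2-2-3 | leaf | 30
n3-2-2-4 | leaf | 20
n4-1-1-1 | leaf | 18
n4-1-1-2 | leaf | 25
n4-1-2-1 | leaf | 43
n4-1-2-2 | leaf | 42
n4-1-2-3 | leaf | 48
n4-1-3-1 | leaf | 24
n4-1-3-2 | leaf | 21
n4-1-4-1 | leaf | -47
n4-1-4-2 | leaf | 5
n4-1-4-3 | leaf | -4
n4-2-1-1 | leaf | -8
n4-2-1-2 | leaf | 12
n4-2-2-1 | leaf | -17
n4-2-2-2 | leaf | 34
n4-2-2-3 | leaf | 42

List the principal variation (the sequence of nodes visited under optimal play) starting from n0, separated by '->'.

n1-1-1 (Priya): max(32, -14) = 32
n1-1-2 (Priya): max(-33, -21) = -21
n1-1-3 (Priya): max(-21, -1) = -1
n1-1 (Kira): min(32, -21, -1) = -21
n1-2-1 (Priya): max(4, -14, -50) = 4
n1-2-2 (Priya): max(-11, -39, -46, 39) = 39
n1-2 (Kira): min(4, 39) = 4
n1 (Priya): max(-21, 4) = 4
n2-1-1 (Priya): max(-41, 34) = 34
n2-1-2 (Priya): max(-42, 30, -33) = 30
n2-1-3 (Priya): max(-26, 26, 47, -27) = 47
n2-1 (Kira): min(34, 30, 47) = 30
n2-2-1 (Priya): max(-22, -41) = -22
n2-2-2 (Priya): max(38, -4) = 38
n2-2 (Kira): min(-22, 38) = -22
n2-3-1 (Priya): max(6, -48) = 6
n2-3-2 (Priya): max(-9, -6, -26) = -6
n2-3 (Kira): min(6, -6) = -6
n2 (Priya): max(30, -22, -6) = 30
n3-1-1 (Priya): max(31, -24, 1, 47) = 47
n3-1-2 (Priya): max(-40, -33) = -33
n3-1-3 (Priya): max(-26, 25) = 25
n3-1 (Kira): min(47, -33, 25) = -33
n3-2-1 (Priya): max(-45, -26, 26, 35) = 35
n3-2-2 (Priya): max(32, 7, 30, 20) = 32
n3-2 (Kira): min(35, 32) = 32
n3 (Priya): max(-33, 32) = 32
n4-1-1 (Priya): max(18, 25) = 25
n4-1-2 (Priya): max(43, 42, 48) = 48
n4-1-3 (Priya): max(24, 21) = 24
n4-1-4 (Priya): max(-47, 5, -4) = 5
n4-1 (Kira): min(25, 48, 24, 5) = 5
n4-2-1 (Priya): max(-8, 12) = 12
n4-2-2 (Priya): max(-17, 34, 42) = 42
n4-2 (Kira): min(12, 42) = 12
n4 (Priya): max(5, 12) = 12
n0 (Kira): min(4, 30, 32, 12) = 4
At n0, Kira picks n1 (lowest: 4).
At n1, Priya picks n1-2 (highest: 4).
At n1-2, Kira picks n1-2-1 (lowest: 4).
At n1-2-1, Priya picks n1-2-1-1 (highest: 4).
Terminal value 4.

n0 -> n1 -> n1-2 -> n1-2-1 -> n1-2-1-1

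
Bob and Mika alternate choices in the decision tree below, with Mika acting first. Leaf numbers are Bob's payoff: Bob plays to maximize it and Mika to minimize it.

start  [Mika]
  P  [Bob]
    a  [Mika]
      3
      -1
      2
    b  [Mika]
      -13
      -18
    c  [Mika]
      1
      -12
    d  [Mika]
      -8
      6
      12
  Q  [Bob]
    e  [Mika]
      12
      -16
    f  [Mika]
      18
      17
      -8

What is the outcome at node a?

a (Mika): min(3, -1, 2) = -1

-1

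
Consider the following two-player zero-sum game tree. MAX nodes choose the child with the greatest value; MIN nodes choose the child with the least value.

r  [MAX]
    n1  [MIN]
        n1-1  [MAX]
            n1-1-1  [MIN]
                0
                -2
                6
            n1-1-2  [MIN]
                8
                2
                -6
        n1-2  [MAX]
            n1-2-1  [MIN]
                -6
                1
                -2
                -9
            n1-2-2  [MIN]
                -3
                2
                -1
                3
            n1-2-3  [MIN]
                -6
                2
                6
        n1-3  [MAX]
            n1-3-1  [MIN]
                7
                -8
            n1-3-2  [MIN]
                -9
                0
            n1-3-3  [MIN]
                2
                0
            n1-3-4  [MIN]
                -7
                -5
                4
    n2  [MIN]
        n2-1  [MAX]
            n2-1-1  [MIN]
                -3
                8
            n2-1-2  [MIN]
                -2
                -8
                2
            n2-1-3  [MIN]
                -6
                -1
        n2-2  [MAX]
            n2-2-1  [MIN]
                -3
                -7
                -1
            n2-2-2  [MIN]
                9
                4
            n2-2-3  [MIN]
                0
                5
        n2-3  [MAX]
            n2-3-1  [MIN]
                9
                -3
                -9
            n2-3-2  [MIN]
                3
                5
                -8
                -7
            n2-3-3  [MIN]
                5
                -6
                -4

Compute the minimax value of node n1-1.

-2

n1-1-1 (MIN): min(0, -2, 6) = -2
n1-1-2 (MIN): min(8, 2, -6) = -6
n1-1 (MAX): max(-2, -6) = -2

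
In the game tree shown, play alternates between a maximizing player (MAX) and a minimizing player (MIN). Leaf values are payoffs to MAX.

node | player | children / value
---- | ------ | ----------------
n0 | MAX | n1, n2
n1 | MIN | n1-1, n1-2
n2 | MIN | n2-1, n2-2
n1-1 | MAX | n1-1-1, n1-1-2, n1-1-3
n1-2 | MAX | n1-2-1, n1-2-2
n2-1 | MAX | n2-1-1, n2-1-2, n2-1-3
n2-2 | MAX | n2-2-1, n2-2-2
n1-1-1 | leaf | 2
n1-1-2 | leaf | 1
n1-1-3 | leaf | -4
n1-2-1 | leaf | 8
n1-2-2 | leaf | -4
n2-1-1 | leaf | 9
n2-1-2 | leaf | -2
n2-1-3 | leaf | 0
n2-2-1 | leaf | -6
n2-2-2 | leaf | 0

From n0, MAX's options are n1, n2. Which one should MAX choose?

n1-1 (MAX): max(2, 1, -4) = 2
n1-2 (MAX): max(8, -4) = 8
n1 (MIN): min(2, 8) = 2
n2-1 (MAX): max(9, -2, 0) = 9
n2-2 (MAX): max(-6, 0) = 0
n2 (MIN): min(9, 0) = 0
n0 (MAX): max(2, 0) = 2
MAX at n0 wants the highest of {n1=2, n2=0}, so chooses n1.

n1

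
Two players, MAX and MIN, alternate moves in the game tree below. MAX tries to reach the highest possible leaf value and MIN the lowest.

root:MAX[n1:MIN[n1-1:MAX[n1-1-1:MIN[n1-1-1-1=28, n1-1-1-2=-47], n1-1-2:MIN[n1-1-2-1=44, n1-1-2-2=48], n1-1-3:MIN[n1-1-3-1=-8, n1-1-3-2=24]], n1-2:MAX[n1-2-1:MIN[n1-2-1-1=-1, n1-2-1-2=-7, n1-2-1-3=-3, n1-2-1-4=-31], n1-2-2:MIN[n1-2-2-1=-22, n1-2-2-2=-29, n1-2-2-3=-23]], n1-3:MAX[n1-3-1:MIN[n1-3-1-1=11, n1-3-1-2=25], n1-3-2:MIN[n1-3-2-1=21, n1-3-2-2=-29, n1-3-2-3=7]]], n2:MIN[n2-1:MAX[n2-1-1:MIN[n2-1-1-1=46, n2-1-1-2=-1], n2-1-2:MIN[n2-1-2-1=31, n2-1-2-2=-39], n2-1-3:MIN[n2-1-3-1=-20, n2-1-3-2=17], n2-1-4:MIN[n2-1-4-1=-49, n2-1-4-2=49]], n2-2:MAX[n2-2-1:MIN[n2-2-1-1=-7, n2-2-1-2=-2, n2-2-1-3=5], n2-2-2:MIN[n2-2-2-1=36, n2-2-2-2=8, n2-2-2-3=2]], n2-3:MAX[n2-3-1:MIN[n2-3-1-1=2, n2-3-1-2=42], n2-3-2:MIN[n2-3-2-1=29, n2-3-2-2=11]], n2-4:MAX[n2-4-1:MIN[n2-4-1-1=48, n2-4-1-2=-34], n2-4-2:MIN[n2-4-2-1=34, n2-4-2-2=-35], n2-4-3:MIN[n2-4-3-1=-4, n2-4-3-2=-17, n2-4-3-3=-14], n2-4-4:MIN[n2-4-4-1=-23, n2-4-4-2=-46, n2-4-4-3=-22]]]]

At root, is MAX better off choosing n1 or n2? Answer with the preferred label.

n2

n1-1-1 (MIN): min(28, -47) = -47
n1-1-2 (MIN): min(44, 48) = 44
n1-1-3 (MIN): min(-8, 24) = -8
n1-1 (MAX): max(-47, 44, -8) = 44
n1-2-1 (MIN): min(-1, -7, -3, -31) = -31
n1-2-2 (MIN): min(-22, -29, -23) = -29
n1-2 (MAX): max(-31, -29) = -29
n1-3-1 (MIN): min(11, 25) = 11
n1-3-2 (MIN): min(21, -29, 7) = -29
n1-3 (MAX): max(11, -29) = 11
n1 (MIN): min(44, -29, 11) = -29
n2-1-1 (MIN): min(46, -1) = -1
n2-1-2 (MIN): min(31, -39) = -39
n2-1-3 (MIN): min(-20, 17) = -20
n2-1-4 (MIN): min(-49, 49) = -49
n2-1 (MAX): max(-1, -39, -20, -49) = -1
n2-2-1 (MIN): min(-7, -2, 5) = -7
n2-2-2 (MIN): min(36, 8, 2) = 2
n2-2 (MAX): max(-7, 2) = 2
n2-3-1 (MIN): min(2, 42) = 2
n2-3-2 (MIN): min(29, 11) = 11
n2-3 (MAX): max(2, 11) = 11
n2-4-1 (MIN): min(48, -34) = -34
n2-4-2 (MIN): min(34, -35) = -35
n2-4-3 (MIN): min(-4, -17, -14) = -17
n2-4-4 (MIN): min(-23, -46, -22) = -46
n2-4 (MAX): max(-34, -35, -17, -46) = -17
n2 (MIN): min(-1, 2, 11, -17) = -17
MAX prefers the higher value; n1=-29, n2=-17. n2 is better since -17 > -29.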